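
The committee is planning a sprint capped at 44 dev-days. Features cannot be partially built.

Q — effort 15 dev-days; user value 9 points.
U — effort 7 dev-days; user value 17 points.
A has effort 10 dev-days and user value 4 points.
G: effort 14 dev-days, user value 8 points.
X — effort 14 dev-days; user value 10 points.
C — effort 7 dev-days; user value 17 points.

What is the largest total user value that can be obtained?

Allowing fractional choices, the relaxed optimum would be about 53.6, but features are indivisible.
Q + U + X + C: effort 15 + 7 + 14 + 7 = 43 ≤ 44, user value 9 + 17 + 10 + 17 = 53.
U + G + X + C: effort 7 + 14 + 14 + 7 = 42 ≤ 44, user value 17 + 8 + 10 + 17 = 52.
Q + U + G + C: effort 15 + 7 + 14 + 7 = 43 ≤ 44, user value 9 + 17 + 8 + 17 = 51.
Best is Q, U, X, and C with total user value 53.

53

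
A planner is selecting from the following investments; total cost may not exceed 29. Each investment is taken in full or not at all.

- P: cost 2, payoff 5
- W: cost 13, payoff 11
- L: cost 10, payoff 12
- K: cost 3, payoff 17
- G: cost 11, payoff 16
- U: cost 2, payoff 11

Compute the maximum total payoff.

P + L + K + G + U: cost 2 + 10 + 3 + 11 + 2 = 28 ≤ 29, payoff 5 + 12 + 17 + 16 + 11 = 61.
L + K + G + U: cost 10 + 3 + 11 + 2 = 26 ≤ 29, payoff 12 + 17 + 16 + 11 = 56.
Best is P, L, K, G, and U with total payoff 61.

61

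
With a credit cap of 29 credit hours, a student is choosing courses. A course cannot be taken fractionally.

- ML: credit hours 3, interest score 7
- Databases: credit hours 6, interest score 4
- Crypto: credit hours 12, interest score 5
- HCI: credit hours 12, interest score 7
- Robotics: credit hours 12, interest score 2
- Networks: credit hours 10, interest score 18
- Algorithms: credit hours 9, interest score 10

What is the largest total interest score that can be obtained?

39

Allowing fractional choices, the relaxed optimum would be about 39.6, but courses are indivisible.
ML + Databases + Networks + Algorithms: credit hours 3 + 6 + 10 + 9 = 28 ≤ 29, interest score 7 + 4 + 18 + 10 = 39.
ML + HCI + Networks: credit hours 3 + 12 + 10 = 25 ≤ 29, interest score 7 + 7 + 18 = 32.
ML + Networks + Algorithms: credit hours 3 + 10 + 9 = 22 ≤ 29, interest score 7 + 18 + 10 = 35.
Best is ML, Databases, Networks, and Algorithms with total interest score 39.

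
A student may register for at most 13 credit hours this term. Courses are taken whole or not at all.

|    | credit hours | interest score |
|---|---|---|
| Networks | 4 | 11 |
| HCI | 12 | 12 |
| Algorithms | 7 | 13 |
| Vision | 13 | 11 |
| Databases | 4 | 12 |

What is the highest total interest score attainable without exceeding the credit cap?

25

Treat it as a binary knapsack problem.
Allowing fractional choices, the relaxed optimum would be about 32.3, but courses are indivisible.
Algorithms + Databases: credit hours 7 + 4 = 11 ≤ 13, interest score 13 + 12 = 25.
Networks + Databases: credit hours 4 + 4 = 8 ≤ 13, interest score 11 + 12 = 23.
Networks + Algorithms: credit hours 4 + 7 = 11 ≤ 13, interest score 11 + 13 = 24.
Best is Algorithms and Databases with total interest score 25.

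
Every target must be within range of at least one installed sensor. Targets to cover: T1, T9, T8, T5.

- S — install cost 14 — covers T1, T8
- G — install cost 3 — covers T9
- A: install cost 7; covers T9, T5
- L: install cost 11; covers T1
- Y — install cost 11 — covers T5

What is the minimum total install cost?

This is an integer covering problem.
The greedy cost-per-new-target heuristic would pick G, S, and A for 24, but a cheaper cover exists.
Choose S and A: together they cover T1, T9, T8, T5 — every target.
Total install cost: 14 + 7 = 21.
No cover costs less than 21.

21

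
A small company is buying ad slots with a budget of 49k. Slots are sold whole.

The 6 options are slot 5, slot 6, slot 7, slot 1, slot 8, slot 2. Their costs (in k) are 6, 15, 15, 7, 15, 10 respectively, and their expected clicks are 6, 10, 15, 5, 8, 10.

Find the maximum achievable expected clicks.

Treat it as a binary knapsack problem.
Allowing fractional choices, the relaxed optimum would be about 43.3, but ad slots are indivisible.
slot 6 + slot 7 + slot 1 + slot 2: cost 15 + 15 + 7 + 10 = 47 ≤ 49, expected clicks 10 + 15 + 5 + 10 = 40.
slot 5 + slot 7 + slot 8 + slot 2: cost 6 + 15 + 15 + 10 = 46 ≤ 49, expected clicks 6 + 15 + 8 + 10 = 39.
slot 5 + slot 6 + slot 7 + slot 2: cost 6 + 15 + 15 + 10 = 46 ≤ 49, expected clicks 6 + 10 + 15 + 10 = 41.
Best is slot 5, slot 6, slot 7, and slot 2 with total expected clicks 41.

41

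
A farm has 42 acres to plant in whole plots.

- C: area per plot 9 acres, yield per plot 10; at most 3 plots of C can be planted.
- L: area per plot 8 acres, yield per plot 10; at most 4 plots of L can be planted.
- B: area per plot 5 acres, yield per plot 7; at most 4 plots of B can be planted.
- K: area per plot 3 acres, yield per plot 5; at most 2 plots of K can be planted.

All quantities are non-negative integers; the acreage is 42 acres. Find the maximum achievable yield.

58

3×L, 3×B, and 1×K: area 42 ≤ 42, yield 3·10 + 3·7 + 1·5 = 56.
2×L, 4×B, and 2×K: area 42 ≤ 42, yield 2·10 + 4·7 + 2·5 = 58.
Best is 58.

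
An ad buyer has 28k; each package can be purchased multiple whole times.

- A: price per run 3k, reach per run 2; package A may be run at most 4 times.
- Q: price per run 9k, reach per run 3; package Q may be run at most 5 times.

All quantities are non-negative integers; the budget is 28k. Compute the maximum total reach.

Take 3×A and 2×Q: price 27 ≤ 28, reach 3·2 + 2·3 = 12.
No other integer combination yields more.

12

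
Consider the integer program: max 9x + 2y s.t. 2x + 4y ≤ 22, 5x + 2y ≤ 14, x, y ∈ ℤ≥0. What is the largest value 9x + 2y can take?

22

(x,y)=(2,2) is feasible, giving 22.
(x,y)=(2,1) is feasible, giving 20.
(x,y)=(2,0) is feasible, giving 18.
Maximum is 22 at (x,y)=(2,2).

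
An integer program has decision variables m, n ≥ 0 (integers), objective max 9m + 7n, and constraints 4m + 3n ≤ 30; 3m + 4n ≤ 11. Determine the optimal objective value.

The continuous relaxation peaks at (3.67, 0) with value 33.00; rounding to a feasible lattice point costs some objective.
(m,n)=(3,0): 4·3+3·0=12≤30, 3·3+4·0=9≤11, objective 27.
(m,n)=(2,1): 4·2+3·1=11≤30, 3·2+4·1=10≤11, objective 25.
(m,n)=(2,0): 4·2+3·0=8≤30, 3·2+4·0=6≤11, objective 18.
Maximum is 27 at (m,n)=(3,0).

27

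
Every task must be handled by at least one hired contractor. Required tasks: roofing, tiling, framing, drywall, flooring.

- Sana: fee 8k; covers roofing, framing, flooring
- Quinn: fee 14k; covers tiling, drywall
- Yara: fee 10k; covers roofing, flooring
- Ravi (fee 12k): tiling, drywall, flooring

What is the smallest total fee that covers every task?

20

This is a weighted set-cover instance.
Choose Sana and Ravi: together they cover roofing, tiling, framing, drywall, flooring — every task.
Total fee: 8 + 12 = 20.
No cover costs less than 20.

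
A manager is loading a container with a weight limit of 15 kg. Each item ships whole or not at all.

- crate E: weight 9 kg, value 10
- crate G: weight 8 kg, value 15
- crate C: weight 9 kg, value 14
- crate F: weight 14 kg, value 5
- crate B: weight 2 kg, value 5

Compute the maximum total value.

Take crate G and crate B: weight 8 + 2 = 10 ≤ 15, value 15 + 5 = 20.
No other feasible combination does better.

20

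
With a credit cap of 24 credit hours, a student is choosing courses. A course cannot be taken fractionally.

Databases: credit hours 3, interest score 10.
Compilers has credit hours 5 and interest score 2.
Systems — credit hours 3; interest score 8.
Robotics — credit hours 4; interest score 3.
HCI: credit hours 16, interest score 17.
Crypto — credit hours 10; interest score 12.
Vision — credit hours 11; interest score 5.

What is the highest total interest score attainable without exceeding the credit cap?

35

Databases + Systems + HCI: credit hours 3 + 3 + 16 = 22 ≤ 24, interest score 10 + 8 + 17 = 35.
Databases + Systems + Robotics + Crypto: credit hours 3 + 3 + 4 + 10 = 20 ≤ 24, interest score 10 + 8 + 3 + 12 = 33.
Best is Databases, Systems, and HCI with total interest score 35.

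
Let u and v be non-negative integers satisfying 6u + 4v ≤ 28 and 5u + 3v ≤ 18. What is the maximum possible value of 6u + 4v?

(u,v)=(0,6): 6·0+4·6=24≤28, 5·0+3·6=18≤18, objective 24.
(u,v)=(0,5): 6·0+4·5=20≤28, 5·0+3·5=15≤18, objective 20.
Maximum is 24 at (u,v)=(0,6).

24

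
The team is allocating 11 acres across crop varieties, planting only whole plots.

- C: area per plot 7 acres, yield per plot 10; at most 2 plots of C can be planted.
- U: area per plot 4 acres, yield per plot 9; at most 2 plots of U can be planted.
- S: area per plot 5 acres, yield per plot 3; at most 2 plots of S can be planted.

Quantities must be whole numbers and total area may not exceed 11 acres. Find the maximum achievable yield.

Take 1×C and 1×U: area 11 ≤ 11, yield 1·10 + 1·9 = 19.
No other integer combination yields more.

19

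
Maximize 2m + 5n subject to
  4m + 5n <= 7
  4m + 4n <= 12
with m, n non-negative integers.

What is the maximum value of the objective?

5

The continuous relaxation peaks at (0, 1.4) with value 7.00; rounding to a feasible lattice point costs some objective.
(m,n)=(0,1): 4·0+5·1=5≤7, 4·0+4·1=4≤12, objective 5.
(m,n)=(1,0): 4·1+5·0=4≤7, 4·1+4·0=4≤12, objective 2.
(m,n)=(0,0): 4·0+5·0=0≤7, 4·0+4·0=0≤12, objective 0.
The best lattice point is (0,1), giving 5.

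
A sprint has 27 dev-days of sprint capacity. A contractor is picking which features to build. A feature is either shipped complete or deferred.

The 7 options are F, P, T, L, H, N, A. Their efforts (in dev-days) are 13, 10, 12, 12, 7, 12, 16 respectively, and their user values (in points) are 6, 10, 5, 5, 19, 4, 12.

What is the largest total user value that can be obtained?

31

Treat it as a binary knapsack problem.
H + A: effort 7 + 16 = 23 ≤ 27, user value 19 + 12 = 31.
P + H: effort 10 + 7 = 17 ≤ 27, user value 10 + 19 = 29.
Best is H and A with total user value 31.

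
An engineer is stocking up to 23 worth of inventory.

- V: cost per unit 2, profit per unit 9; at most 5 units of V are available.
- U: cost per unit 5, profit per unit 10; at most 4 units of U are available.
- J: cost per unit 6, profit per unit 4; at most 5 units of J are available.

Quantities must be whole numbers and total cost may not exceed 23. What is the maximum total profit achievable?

Take 4×V and 3×U: cost 23 ≤ 23, profit 4·9 + 3·10 = 66.
No other integer combination yields more.

66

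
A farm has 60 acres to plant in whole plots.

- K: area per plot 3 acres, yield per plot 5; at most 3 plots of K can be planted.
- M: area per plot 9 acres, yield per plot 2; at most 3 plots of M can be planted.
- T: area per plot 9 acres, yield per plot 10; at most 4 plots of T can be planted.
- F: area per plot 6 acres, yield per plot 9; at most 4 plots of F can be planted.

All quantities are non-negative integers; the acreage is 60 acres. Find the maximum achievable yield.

Take 3×K, 3×T, and 4×F: area 60 ≤ 60, yield 3·5 + 3·10 + 4·9 = 81.
K has the best ratio (5/3) and is taken to its limit of 3; remaining capacity is filled optimally with the others.

81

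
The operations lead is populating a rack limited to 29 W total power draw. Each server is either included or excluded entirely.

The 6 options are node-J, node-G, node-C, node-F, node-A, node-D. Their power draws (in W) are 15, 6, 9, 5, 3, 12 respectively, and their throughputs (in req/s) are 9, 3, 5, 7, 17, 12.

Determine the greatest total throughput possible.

41

node-G + node-F + node-A + node-D: power draw 6 + 5 + 3 + 12 = 26 ≤ 29, throughput 3 + 7 + 17 + 12 = 39.
node-C + node-F + node-A + node-D: power draw 9 + 5 + 3 + 12 = 29 ≤ 29, throughput 5 + 7 + 17 + 12 = 41.
Best is node-C, node-F, node-A, and node-D with total throughput 41.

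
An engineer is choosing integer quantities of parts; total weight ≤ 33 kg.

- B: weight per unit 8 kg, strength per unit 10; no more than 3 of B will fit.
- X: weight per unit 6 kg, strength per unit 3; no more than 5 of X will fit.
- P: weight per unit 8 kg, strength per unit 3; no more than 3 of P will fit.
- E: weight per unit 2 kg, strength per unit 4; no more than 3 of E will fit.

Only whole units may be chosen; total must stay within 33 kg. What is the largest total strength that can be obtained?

This is a bounded integer knapsack.
3×B and 3×E: weight 30 ≤ 33, strength 3·10 + 3·4 = 42.
3×B and 2×E: weight 28 ≤ 33, strength 3·10 + 2·4 = 38.
Best is 42.

42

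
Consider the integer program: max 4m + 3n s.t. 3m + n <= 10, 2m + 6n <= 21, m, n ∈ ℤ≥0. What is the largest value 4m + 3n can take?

15

(m,n)=(3,1): 3·3+1·1=10≤10, 2·3+6·1=12≤21, objective 15.
(m,n)=(2,2): 3·2+1·2=8≤10, 2·2+6·2=16≤21, objective 14.
Maximum is 15 at (m,n)=(3,1).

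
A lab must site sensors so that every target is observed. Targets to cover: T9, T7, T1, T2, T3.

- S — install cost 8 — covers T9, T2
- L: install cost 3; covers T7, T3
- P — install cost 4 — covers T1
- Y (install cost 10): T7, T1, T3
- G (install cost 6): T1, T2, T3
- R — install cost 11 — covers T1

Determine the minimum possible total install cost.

15

The greedy cost-per-new-target heuristic would pick L, G, and S for 17, but a cheaper cover exists.
Choose S, L, and P: together they cover T9, T7, T1, T2, T3 — every target.
Total install cost: 8 + 3 + 4 = 15.
No cover costs less than 15.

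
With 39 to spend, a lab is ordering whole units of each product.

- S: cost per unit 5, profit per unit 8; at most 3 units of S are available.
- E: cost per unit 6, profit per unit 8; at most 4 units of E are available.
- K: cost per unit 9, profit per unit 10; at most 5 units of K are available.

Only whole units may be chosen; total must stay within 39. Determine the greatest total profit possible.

56

3×S, 1×E, and 2×K: cost 39 ≤ 39, profit 3·8 + 1·8 + 2·10 = 52.
3×S and 4×E: cost 39 ≤ 39, profit 3·8 + 4·8 = 56.
Best is 56.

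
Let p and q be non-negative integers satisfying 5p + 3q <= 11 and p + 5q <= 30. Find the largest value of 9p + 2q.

18

The continuous relaxation peaks at (2.2, 0) with value 19.80; rounding to a feasible lattice point costs some objective.
(p,q)=(2,0): 5·2+3·0=10≤11, 1·2+5·0=2≤30, objective 18.
(p,q)=(1,1): 5·1+3·1=8≤11, 1·1+5·1=6≤30, objective 11.
(p,q)=(1,0): 5·1+3·0=5≤11, 1·1+5·0=1≤30, objective 9.
No feasible integer point exceeds 18.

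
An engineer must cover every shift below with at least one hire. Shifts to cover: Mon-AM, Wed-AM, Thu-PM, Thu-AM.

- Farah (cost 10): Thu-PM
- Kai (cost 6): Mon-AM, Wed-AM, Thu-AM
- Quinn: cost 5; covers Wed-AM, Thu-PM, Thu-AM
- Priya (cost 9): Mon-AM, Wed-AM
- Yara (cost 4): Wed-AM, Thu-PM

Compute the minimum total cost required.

10

This is an integer covering problem.
The greedy cost-per-new-shift heuristic would pick Quinn and Kai for 11, but a cheaper cover exists.
Choose Kai and Yara: together they cover Mon-AM, Wed-AM, Thu-PM, Thu-AM — every shift.
Total cost: 6 + 4 = 10.
No cover costs less than 10.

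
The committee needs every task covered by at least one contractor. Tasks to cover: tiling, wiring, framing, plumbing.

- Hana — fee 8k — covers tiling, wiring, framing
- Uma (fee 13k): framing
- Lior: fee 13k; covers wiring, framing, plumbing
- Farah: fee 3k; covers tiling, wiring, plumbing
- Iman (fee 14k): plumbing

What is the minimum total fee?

11

Choose Hana and Farah: together they cover tiling, wiring, framing, plumbing — every task.
Total fee: 8 + 3 = 11.
No cover costs less than 11.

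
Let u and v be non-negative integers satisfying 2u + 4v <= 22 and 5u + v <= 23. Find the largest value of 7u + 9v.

Relaxing integrality, the LP optimum is 59.22 at (u,v) = (3.89, 3.56), which is not an integer point.
(u,v)=(3,4): 2·3+4·4=22≤22, 5·3+1·4=19≤23, objective 57.
(u,v)=(4,3): 2·4+4·3=20≤22, 5·4+1·3=23≤23, objective 55.
The best lattice point is (3,4), giving 57.

57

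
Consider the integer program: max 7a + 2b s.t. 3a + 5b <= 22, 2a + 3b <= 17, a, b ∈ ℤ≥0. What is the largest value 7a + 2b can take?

Relaxing integrality, the LP optimum is 51.33 at (a,b) = (7.33, 0), which is not an integer point.
(a,b)=(7,0): 3·7+5·0=21≤22, 2·7+3·0=14≤17, objective 49.
(a,b)=(6,0): 3·6+5·0=18≤22, 2·6+3·0=12≤17, objective 42.
Maximum is 49 at (a,b)=(7,0).

49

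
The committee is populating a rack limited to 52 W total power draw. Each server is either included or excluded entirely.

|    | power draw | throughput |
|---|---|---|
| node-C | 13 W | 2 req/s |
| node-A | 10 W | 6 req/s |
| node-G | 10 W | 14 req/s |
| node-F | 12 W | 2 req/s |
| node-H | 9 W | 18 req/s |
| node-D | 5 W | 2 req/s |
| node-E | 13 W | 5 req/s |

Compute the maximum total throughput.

Allowing fractional choices, the relaxed optimum would be about 45.8, but servers are indivisible.
node-A + node-G + node-H + node-E: power draw 10 + 10 + 9 + 13 = 42 ≤ 52, throughput 6 + 14 + 18 + 5 = 43.
node-A + node-G + node-F + node-H + node-D: power draw 10 + 10 + 12 + 9 + 5 = 46 ≤ 52, throughput 6 + 14 + 2 + 18 + 2 = 42.
node-A + node-G + node-H + node-D + node-E: power draw 10 + 10 + 9 + 5 + 13 = 47 ≤ 52, throughput 6 + 14 + 18 + 2 + 5 = 45.
Best is node-A, node-G, node-H, node-D, and node-E with total throughput 45.

45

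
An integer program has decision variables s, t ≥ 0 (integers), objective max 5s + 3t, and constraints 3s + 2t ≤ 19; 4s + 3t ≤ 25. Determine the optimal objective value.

30

Relaxing integrality, the LP optimum is 31.25 at (s,t) = (6.25, 0), which is not an integer point.
(s,t)=(6,0): 3·6+2·0=18≤19, 4·6+3·0=24≤25, objective 30.
(s,t)=(5,1): 3·5+2·1=17≤19, 4·5+3·1=23≤25, objective 28.
(s,t)=(5,0): 3·5+2·0=15≤19, 4·5+3·0=20≤25, objective 25.
No feasible integer point exceeds 30.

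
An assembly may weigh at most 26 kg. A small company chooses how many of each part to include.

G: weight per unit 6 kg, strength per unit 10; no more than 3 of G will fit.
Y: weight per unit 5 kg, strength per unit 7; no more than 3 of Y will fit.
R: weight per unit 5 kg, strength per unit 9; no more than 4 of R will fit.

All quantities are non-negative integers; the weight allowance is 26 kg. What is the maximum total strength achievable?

R has the best ratio (9/5); taking only R gives at most 4×9 = 36 (stopped by the supply cap of 4).
Mixing does better — 1×G and 4×R: weight 26 ≤ 26, strength 1·10 + 4·9 = 46.

46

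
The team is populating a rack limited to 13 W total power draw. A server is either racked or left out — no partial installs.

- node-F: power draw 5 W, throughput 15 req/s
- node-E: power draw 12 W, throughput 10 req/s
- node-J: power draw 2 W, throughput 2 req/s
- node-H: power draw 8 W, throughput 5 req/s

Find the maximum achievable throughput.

20

This is an integer program with binary decision variables.
Allowing fractional choices, the relaxed optimum would be about 22.0, but servers are indivisible.
node-F + node-H: power draw 5 + 8 = 13 ≤ 13, throughput 15 + 5 = 20.
node-F: power draw 5 ≤ 13, throughput 15.
node-F + node-J: power draw 5 + 2 = 7 ≤ 13, throughput 15 + 2 = 17.
Best is node-F and node-H with total throughput 20.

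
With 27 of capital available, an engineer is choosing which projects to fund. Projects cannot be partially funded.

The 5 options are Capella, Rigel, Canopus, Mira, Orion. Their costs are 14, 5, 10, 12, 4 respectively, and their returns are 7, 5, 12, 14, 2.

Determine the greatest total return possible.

Rigel + Canopus + Mira: cost 5 + 10 + 12 = 27 ≤ 27, return 5 + 12 + 14 = 31.
Canopus + Mira + Orion: cost 10 + 12 + 4 = 26 ≤ 27, return 12 + 14 + 2 = 28.
Best is Rigel, Canopus, and Mira with total return 31.

31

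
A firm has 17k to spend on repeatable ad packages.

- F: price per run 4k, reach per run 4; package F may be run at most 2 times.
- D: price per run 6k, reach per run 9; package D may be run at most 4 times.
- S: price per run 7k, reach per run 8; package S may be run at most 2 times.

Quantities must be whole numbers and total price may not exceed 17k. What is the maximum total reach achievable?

Take 1×F and 2×D: price 16 ≤ 17, reach 1·4 + 2·9 = 22.
No other integer combination yields more.

22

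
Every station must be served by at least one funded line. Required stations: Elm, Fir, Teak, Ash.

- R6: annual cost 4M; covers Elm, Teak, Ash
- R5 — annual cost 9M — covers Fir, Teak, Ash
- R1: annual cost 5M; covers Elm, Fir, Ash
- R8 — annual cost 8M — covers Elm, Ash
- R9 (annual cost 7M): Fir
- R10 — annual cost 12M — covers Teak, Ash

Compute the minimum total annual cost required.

Choose R6 and R1: together they cover Elm, Fir, Teak, Ash — every station.
Total annual cost: 4 + 5 = 9.

9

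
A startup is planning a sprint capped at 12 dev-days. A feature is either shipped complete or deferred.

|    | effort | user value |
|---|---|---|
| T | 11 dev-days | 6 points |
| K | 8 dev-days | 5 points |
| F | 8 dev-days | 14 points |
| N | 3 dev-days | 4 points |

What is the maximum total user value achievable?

Treat it as a binary knapsack problem.
Allowing fractional choices, the relaxed optimum would be about 18.6, but features are indivisible.
F + N: effort 8 + 3 = 11 ≤ 12, user value 14 + 4 = 18.
F: effort 8 ≤ 12, user value 14.
K + N: effort 8 + 3 = 11 ≤ 12, user value 5 + 4 = 9.
Best is F and N with total user value 18.

18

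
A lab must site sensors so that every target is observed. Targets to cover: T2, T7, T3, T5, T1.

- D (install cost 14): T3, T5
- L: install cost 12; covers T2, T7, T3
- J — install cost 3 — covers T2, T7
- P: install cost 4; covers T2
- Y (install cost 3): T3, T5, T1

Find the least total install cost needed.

6

Choose J and Y: together they cover T2, T7, T3, T5, T1 — every target.
Total install cost: 3 + 3 = 6.
No cover costs less than 6.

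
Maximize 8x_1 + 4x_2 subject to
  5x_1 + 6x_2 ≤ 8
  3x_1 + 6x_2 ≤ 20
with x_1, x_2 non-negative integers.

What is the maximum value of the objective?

Relaxing integrality, the LP optimum is 12.80 at (x_1,x_2) = (1.6, 0), which is not an integer point.
(x_1,x_2)=(1,0): 5·1+6·0=5≤8, 3·1+6·0=3≤20, objective 8.
(x_1,x_2)=(0,1): 5·0+6·1=6≤8, 3·0+6·1=6≤20, objective 4.
(x_1,x_2)=(0,0): 5·0+6·0=0≤8, 3·0+6·0=0≤20, objective 0.
No feasible integer point exceeds 8.

8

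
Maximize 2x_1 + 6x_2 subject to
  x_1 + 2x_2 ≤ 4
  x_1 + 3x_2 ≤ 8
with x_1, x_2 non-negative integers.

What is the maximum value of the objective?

12

(x_1,x_2)=(0,2): 1·0+2·2=4≤4, 1·0+3·2=6≤8, objective 12.
(x_1,x_2)=(1,1): 1·1+2·1=3≤4, 1·1+3·1=4≤8, objective 8.
(x_1,x_2)=(0,1): 1·0+2·1=2≤4, 1·0+3·1=3≤8, objective 6.
No feasible integer point exceeds 12.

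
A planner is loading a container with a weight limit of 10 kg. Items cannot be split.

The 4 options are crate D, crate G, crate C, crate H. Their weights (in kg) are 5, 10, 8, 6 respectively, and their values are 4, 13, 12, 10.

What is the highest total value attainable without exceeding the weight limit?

13

This is a 0-1 knapsack instance.
crate G: weight 10 ≤ 10, value 13.
crate C: weight 8 ≤ 10, value 12.
Best is crate G with total value 13.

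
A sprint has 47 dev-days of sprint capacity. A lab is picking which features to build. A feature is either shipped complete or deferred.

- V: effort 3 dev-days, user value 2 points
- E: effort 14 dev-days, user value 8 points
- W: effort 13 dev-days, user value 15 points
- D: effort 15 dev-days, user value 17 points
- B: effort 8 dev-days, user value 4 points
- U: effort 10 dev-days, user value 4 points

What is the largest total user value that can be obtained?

42

E + W + D: effort 14 + 13 + 15 = 42 ≤ 47, user value 8 + 15 + 17 = 40.
V + E + W + D: effort 3 + 14 + 13 + 15 = 45 ≤ 47, user value 2 + 8 + 15 + 17 = 42.
Best is V, E, W, and D with total user value 42.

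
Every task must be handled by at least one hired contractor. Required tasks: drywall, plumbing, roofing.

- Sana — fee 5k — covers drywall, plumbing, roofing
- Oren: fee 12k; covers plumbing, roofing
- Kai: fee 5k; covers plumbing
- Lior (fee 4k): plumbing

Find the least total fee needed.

5

Sana alone covers drywall, plumbing, roofing — every task.
Total fee: 5.
No cover costs less than 5.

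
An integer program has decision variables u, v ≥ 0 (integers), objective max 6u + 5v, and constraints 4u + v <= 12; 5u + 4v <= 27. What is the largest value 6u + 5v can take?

32

(u,v)=(2,4) is feasible, giving 32.
(u,v)=(1,5) is feasible, giving 31.
(u,v)=(0,6) is feasible, giving 30.
No feasible integer point exceeds 32.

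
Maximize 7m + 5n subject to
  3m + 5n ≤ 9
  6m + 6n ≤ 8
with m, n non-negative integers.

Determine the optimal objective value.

7

The continuous relaxation peaks at (1.33, 0) with value 9.33; rounding to a feasible lattice point costs some objective.
(m,n)=(1,0): 3·1+5·0=3≤9, 6·1+6·0=6≤8, objective 7.
(m,n)=(0,1): 3·0+5·1=5≤9, 6·0+6·1=6≤8, objective 5.
Maximum is 7 at (m,n)=(1,0).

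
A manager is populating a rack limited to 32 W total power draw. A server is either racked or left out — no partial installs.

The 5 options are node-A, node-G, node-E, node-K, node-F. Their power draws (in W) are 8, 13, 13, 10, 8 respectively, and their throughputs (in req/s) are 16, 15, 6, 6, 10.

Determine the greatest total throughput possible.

Allowing fractional choices, the relaxed optimum would be about 42.8, but servers are indivisible.
node-A + node-G + node-F: power draw 8 + 13 + 8 = 29 ≤ 32, throughput 16 + 15 + 10 = 41.
node-A + node-G + node-K: power draw 8 + 13 + 10 = 31 ≤ 32, throughput 16 + 15 + 6 = 37.
node-A + node-K + node-F: power draw 8 + 10 + 8 = 26 ≤ 32, throughput 16 + 6 + 10 = 32.
Best is node-A, node-G, and node-F with total throughput 41.

41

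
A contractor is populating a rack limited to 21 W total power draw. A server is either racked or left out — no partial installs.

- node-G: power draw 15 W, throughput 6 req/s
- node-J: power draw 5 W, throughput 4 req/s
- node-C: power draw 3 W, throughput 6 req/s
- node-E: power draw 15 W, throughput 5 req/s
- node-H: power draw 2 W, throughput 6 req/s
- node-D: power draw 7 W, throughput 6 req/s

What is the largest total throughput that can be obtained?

Take node-J, node-C, node-H, and node-D: power draw 5 + 3 + 2 + 7 = 17 ≤ 21, throughput 4 + 6 + 6 + 6 = 22.
No other feasible combination does better.

22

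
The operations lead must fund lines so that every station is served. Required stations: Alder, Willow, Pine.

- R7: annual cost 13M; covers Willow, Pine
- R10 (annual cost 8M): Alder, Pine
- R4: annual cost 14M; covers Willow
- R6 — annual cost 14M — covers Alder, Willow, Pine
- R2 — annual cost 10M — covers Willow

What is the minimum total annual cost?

14

This is an integer covering problem.
The greedy cost-per-new-station heuristic would pick R10 and R2 for 18, but a cheaper cover exists.
R6 alone covers Alder, Willow, Pine — every station.
Total annual cost: 14.
No cover costs less than 14.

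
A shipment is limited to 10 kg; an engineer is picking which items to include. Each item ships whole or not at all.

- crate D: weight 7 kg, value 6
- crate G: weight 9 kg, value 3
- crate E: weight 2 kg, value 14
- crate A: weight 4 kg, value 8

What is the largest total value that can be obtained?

Allowing fractional choices, the relaxed optimum would be about 25.4, but items are indivisible.
crate D + crate E: weight 7 + 2 = 9 ≤ 10, value 6 + 14 = 20.
crate E + crate A: weight 2 + 4 = 6 ≤ 10, value 14 + 8 = 22.
Best is crate E and crate A with total value 22.

22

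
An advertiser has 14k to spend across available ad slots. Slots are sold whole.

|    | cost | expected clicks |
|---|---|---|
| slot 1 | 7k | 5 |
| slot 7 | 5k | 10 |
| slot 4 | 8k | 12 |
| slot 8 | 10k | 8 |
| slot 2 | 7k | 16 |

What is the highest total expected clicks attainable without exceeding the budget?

This is a 0-1 knapsack instance.
Take slot 7 and slot 2: cost 5 + 7 = 12 ≤ 14, expected clicks 10 + 16 = 26.
No other feasible combination does better.

26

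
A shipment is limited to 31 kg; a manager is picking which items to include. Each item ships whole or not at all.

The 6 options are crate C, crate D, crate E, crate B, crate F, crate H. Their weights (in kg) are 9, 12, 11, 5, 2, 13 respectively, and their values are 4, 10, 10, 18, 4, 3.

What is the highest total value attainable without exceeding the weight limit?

42

Allowing fractional choices, the relaxed optimum would be about 42.4, but items are indivisible.
crate D + crate E + crate B: weight 12 + 11 + 5 = 28 ≤ 31, value 10 + 10 + 18 = 38.
crate D + crate E + crate B + crate F: weight 12 + 11 + 5 + 2 = 30 ≤ 31, value 10 + 10 + 18 + 4 = 42.
Best is crate D, crate E, crate B, and crate F with total value 42.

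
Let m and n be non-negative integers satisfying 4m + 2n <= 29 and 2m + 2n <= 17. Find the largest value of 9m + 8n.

The continuous relaxation peaks at (6, 2.5) with value 74.00; rounding to a feasible lattice point costs some objective.
(m,n)=(6,2): 4·6+2·2=28≤29, 2·6+2·2=16≤17, objective 70.
(m,n)=(5,3): 4·5+2·3=26≤29, 2·5+2·3=16≤17, objective 69.
No feasible integer point exceeds 70.

70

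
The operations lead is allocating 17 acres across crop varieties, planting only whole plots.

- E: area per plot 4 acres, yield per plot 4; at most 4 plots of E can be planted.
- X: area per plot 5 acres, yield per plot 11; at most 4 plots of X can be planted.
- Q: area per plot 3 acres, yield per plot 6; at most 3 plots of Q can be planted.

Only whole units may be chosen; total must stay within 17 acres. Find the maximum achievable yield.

34

2×X and 2×Q: area 16 ≤ 17, yield 2·11 + 2·6 = 34.
3×X: area 15 ≤ 17, yield 3·11 = 33.
Best is 34.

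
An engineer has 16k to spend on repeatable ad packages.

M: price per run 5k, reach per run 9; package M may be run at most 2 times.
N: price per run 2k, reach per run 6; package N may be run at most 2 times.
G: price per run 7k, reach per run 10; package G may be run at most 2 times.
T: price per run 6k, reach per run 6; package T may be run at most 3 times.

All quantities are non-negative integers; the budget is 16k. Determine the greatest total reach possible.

31

This is a bounded integer knapsack.
N has the best ratio (6/2); taking only N gives at most 2×6 = 12 (stopped by the supply cap of 2).
Mixing does better — 1×M, 2×N, and 1×G: price 16 ≤ 16, reach 1·9 + 2·6 + 1·10 = 31.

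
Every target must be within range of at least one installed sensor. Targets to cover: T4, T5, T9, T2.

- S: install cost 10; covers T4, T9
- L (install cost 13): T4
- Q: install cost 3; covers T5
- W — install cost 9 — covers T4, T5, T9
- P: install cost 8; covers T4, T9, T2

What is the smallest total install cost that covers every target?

11

Choose Q and P: together they cover T4, T5, T9, T2 — every target.
Total install cost: 3 + 8 = 11.
No cover costs less than 11.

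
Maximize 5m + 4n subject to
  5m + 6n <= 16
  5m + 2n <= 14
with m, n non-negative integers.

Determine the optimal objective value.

Relaxing integrality, the LP optimum is 15.00 at (m,n) = (2.6, 0.5), which is not an integer point.
(m,n)=(2,1): 5·2+6·1=16≤16, 5·2+2·1=12≤14, objective 14.
(m,n)=(2,0): 5·2+6·0=10≤16, 5·2+2·0=10≤14, objective 10.
Maximum is 14 at (m,n)=(2,1).

14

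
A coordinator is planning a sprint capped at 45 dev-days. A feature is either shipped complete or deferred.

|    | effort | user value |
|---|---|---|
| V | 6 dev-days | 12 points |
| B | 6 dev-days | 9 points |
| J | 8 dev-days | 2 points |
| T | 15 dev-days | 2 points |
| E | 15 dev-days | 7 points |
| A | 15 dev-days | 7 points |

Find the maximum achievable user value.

This is an integer program with binary decision variables.
V + B + J + E: effort 6 + 6 + 8 + 15 = 35 ≤ 45, user value 12 + 9 + 2 + 7 = 30.
V + B + E + A: effort 6 + 6 + 15 + 15 = 42 ≤ 45, user value 12 + 9 + 7 + 7 = 35.
Best is V, B, E, and A with total user value 35.

35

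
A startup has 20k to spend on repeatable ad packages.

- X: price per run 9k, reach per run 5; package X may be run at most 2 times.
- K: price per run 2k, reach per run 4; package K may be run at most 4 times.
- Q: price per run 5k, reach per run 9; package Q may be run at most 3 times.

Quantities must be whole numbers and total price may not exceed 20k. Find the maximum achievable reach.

35

K has the best ratio (4/2); taking only K gives at most 4×4 = 16 (stopped by the supply cap of 4).
Mixing does better — 2×K and 3×Q: price 19 ≤ 20, reach 2·4 + 3·9 = 35.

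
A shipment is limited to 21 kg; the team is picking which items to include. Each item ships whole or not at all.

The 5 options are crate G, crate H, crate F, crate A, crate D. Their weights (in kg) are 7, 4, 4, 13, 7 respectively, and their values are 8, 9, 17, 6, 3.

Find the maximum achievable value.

34

This is a 0-1 knapsack instance.
crate H + crate F + crate A: weight 4 + 4 + 13 = 21 ≤ 21, value 9 + 17 + 6 = 32.
crate H + crate F + crate D: weight 4 + 4 + 7 = 15 ≤ 21, value 9 + 17 + 3 = 29.
crate G + crate H + crate F: weight 7 + 4 + 4 = 15 ≤ 21, value 8 + 9 + 17 = 34.
Best is crate G, crate H, and crate F with total value 34.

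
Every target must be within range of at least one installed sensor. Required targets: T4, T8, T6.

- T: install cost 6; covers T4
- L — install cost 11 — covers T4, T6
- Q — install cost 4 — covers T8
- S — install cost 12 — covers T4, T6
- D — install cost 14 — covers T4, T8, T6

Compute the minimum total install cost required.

This is an integer covering problem.
D alone covers T4, T8, T6 — every target.
Total install cost: 14.

14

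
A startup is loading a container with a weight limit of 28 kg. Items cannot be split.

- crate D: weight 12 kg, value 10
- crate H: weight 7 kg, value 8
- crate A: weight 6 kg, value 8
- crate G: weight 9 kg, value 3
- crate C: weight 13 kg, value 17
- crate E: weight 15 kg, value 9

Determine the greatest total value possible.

Allowing fractional choices, the relaxed optimum would be about 34.7, but items are indivisible.
crate H + crate A + crate C: weight 7 + 6 + 13 = 26 ≤ 28, value 8 + 8 + 17 = 33.
crate A + crate G + crate C: weight 6 + 9 + 13 = 28 ≤ 28, value 8 + 3 + 17 = 28.
Best is crate H, crate A, and crate C with total value 33.

33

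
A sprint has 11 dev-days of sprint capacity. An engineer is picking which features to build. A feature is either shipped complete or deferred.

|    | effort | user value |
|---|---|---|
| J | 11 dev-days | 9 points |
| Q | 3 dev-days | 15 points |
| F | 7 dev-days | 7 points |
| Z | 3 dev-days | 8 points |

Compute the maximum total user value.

This is a 0-1 knapsack instance.
Take Q and Z: effort 3 + 3 = 6 ≤ 11, user value 15 + 8 = 23.
No other feasible combination does better.

23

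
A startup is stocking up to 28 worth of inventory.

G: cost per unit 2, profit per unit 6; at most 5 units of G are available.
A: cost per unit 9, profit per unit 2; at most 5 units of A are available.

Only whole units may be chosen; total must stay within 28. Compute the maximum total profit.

34

This is a bounded integer knapsack.
G has the best ratio (6/2); taking only G gives at most 5×6 = 30 (stopped by the supply cap of 5).
Mixing does better — 5×G and 2×A: cost 28 ≤ 28, profit 5·6 + 2·2 = 34.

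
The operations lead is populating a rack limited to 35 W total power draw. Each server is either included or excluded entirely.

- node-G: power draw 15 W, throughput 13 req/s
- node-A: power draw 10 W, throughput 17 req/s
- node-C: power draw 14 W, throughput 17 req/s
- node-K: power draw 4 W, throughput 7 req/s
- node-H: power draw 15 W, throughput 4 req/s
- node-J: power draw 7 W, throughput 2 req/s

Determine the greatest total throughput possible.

43

Allowing fractional choices, the relaxed optimum would be about 47.1, but servers are indivisible.
node-A + node-C + node-K + node-J: power draw 10 + 14 + 4 + 7 = 35 ≤ 35, throughput 17 + 17 + 7 + 2 = 43.
node-G + node-A + node-K: power draw 15 + 10 + 4 = 29 ≤ 35, throughput 13 + 17 + 7 = 37.
node-A + node-C + node-K: power draw 10 + 14 + 4 = 28 ≤ 35, throughput 17 + 17 + 7 = 41.
Best is node-A, node-C, node-K, and node-J with total throughput 43.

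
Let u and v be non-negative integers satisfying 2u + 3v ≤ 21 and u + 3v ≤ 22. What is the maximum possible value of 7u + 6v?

70

The continuous relaxation peaks at (10.5, 0) with value 73.50; rounding to a feasible lattice point costs some objective.
(u,v)=(10,0): 2·10+3·0=20≤21, 1·10+3·0=10≤22, objective 70.
(u,v)=(9,1): 2·9+3·1=21≤21, 1·9+3·1=12≤22, objective 69.
The best lattice point is (10,0), giving 70.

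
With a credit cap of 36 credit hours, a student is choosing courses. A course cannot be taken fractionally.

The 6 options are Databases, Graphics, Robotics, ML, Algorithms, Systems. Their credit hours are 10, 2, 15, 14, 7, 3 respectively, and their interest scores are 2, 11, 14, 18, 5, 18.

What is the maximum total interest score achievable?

61

Take Graphics, Robotics, ML, and Systems: credit hours 2 + 15 + 14 + 3 = 34 ≤ 36, interest score 11 + 14 + 18 + 18 = 61.
No other feasible combination does better.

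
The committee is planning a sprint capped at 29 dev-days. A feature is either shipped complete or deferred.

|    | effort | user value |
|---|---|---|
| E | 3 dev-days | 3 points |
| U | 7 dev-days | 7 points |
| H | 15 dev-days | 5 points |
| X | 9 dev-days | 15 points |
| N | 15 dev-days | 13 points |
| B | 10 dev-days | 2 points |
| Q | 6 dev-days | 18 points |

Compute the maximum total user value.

43

Allowing fractional choices, the relaxed optimum would be about 46.5, but features are indivisible.
U + X + Q: effort 7 + 9 + 6 = 22 ≤ 29, user value 7 + 15 + 18 = 40.
E + U + X + Q: effort 3 + 7 + 9 + 6 = 25 ≤ 29, user value 3 + 7 + 15 + 18 = 43.
Best is E, U, X, and Q with total user value 43.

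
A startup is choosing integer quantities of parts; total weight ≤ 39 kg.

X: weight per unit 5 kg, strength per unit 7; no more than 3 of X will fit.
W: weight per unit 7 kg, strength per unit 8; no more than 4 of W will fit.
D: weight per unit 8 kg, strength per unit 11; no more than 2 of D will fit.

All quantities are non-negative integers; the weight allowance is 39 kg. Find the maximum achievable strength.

51

3×X, 1×W, and 2×D: weight 38 ≤ 39, strength 3·7 + 1·8 + 2·11 = 51.
2×X, 3×W, and 1×D: weight 39 ≤ 39, strength 2·7 + 3·8 + 1·11 = 49.
Best is 51.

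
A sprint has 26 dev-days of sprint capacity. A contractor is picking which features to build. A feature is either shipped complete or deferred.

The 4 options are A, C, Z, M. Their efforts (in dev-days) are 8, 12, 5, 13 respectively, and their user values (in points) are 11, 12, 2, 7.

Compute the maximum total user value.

25

A + C: effort 8 + 12 = 20 ≤ 26, user value 11 + 12 = 23.
A + Z + M: effort 8 + 5 + 13 = 26 ≤ 26, user value 11 + 2 + 7 = 20.
A + C + Z: effort 8 + 12 + 5 = 25 ≤ 26, user value 11 + 12 + 2 = 25.
Best is A, C, and Z with total user value 25.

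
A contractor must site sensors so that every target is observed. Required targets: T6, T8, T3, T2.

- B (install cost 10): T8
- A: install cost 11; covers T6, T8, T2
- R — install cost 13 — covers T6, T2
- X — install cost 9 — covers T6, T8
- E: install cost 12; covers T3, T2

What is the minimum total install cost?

Choose X and E: together they cover T6, T8, T3, T2 — every target.
Total install cost: 9 + 12 = 21.

21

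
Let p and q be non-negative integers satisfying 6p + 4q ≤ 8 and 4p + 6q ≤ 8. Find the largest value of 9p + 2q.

9

The continuous relaxation peaks at (1.33, 0) with value 12.00; rounding to a feasible lattice point costs some objective.
(p,q)=(1,0): 6·1+4·0=6≤8, 4·1+6·0=4≤8, objective 9.
(p,q)=(0,1): 6·0+4·1=4≤8, 4·0+6·1=6≤8, objective 2.
(p,q)=(0,0): 6·0+4·0=0≤8, 4·0+6·0=0≤8, objective 0.
The best lattice point is (1,0), giving 9.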